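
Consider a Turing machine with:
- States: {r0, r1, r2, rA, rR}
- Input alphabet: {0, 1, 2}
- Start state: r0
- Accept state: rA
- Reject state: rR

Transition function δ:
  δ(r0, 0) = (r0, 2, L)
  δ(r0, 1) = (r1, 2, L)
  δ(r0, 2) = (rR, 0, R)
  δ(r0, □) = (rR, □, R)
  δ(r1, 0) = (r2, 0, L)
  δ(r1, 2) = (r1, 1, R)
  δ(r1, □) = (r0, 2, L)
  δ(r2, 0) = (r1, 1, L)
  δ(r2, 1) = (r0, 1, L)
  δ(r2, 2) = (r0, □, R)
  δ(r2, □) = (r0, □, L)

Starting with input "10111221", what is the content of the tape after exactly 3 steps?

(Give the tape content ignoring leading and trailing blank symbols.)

Execution trace:
Initial: [r0]10111221
Step 1: δ(r0, 1) = (r1, 2, L) → [r1]□20111221
Step 2: δ(r1, □) = (r0, 2, L) → [r0]□220111221
Step 3: δ(r0, □) = (rR, □, R) → □[rR]220111221

The machine reaches the reject state rR and halts.

After 3 steps, the tape (ignoring leading/trailing blanks) is: 220111221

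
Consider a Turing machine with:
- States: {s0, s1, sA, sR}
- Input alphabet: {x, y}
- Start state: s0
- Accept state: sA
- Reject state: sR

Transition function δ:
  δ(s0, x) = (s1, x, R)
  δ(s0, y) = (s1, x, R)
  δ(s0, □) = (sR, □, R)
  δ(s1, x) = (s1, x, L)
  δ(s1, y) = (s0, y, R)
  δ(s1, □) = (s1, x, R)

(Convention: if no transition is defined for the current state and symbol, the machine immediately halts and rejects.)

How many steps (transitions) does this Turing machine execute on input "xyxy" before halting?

Execution trace:
Initial: [s0]xyxy
Step 1: δ(s0, x) = (s1, x, R) → x[s1]yxy
Step 2: δ(s1, y) = (s0, y, R) → xy[s0]xy
Step 3: δ(s0, x) = (s1, x, R) → xyx[s1]y
Step 4: δ(s1, y) = (s0, y, R) → xyxy[s0]□
Step 5: δ(s0, □) = (sR, □, R) → xyxy□[sR]□

The machine reaches the reject state sR and halts.

The machine executed 5 steps before halting.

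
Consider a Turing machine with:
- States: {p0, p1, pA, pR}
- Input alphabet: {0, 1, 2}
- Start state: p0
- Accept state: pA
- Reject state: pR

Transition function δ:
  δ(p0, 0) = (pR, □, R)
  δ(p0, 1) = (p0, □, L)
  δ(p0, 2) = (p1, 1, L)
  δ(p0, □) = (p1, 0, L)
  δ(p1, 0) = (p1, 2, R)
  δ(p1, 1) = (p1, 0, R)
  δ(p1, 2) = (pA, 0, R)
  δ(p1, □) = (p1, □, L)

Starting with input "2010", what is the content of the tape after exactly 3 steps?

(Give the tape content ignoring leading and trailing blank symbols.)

Execution trace:
Initial: [p0]2010
Step 1: δ(p0, 2) = (p1, 1, L) → [p1]□1010
Step 2: δ(p1, □) = (p1, □, L) → [p1]□□1010
Step 3: δ(p1, □) = (p1, □, L) → [p1]□□□1010

After 3 steps, the tape (ignoring leading/trailing blanks) is: 1010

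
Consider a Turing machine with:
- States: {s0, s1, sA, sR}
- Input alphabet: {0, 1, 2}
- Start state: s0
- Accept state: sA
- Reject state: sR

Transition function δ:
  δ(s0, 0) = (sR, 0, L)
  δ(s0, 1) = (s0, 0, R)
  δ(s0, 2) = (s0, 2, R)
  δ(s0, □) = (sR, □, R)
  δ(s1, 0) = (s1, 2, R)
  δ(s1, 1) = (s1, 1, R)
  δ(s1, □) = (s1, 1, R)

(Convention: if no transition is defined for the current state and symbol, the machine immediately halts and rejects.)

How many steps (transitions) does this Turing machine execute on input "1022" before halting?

Execution trace:
Initial: [s0]1022
Step 1: δ(s0, 1) = (s0, 0, R) → 0[s0]022
Step 2: δ(s0, 0) = (sR, 0, L) → [sR]0022

The machine reaches the reject state sR and halts.

The machine executed 2 steps before halting.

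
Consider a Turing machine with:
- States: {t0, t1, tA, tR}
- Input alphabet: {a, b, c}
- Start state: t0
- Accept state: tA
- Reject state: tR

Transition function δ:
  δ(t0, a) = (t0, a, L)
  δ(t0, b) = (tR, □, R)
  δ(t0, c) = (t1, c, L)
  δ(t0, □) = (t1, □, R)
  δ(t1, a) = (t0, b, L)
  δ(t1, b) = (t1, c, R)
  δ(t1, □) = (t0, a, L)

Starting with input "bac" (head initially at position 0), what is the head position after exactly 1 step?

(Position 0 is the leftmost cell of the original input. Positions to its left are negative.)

Execution trace (head position shown):
Step 0: [t0]bac  (head at position 0)
Step 1: move right → □[tR]ac  (head at position 1)

After 1 step, the head is at position 1.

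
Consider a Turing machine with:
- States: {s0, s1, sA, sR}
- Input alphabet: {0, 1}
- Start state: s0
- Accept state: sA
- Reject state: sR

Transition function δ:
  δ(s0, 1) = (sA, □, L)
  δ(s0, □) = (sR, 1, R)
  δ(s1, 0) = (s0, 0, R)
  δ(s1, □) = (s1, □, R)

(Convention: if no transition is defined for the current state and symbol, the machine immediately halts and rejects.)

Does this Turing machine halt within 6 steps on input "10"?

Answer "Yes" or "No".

Execution trace:
Initial: [s0]10
Step 1: δ(s0, 1) = (sA, □, L) → [sA]□□0

The machine reaches the accept state sA and halts.
The machine halted after 1 step (within the 6-step bound).

Answer: Yes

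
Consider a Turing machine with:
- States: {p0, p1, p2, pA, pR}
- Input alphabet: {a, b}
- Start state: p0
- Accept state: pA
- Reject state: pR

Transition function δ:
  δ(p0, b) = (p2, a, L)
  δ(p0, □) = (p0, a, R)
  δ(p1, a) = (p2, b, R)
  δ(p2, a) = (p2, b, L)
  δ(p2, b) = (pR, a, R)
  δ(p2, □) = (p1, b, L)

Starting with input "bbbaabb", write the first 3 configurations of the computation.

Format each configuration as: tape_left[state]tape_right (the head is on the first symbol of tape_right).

Transitions applied:
Step 1: δ(p0, b) = (p2, a, L)
Step 2: δ(p2, □) = (p1, b, L)

The first 3 configurations are:
[p0]bbbaabb ⊢ [p2]□abbaabb ⊢ [p1]□babbaabb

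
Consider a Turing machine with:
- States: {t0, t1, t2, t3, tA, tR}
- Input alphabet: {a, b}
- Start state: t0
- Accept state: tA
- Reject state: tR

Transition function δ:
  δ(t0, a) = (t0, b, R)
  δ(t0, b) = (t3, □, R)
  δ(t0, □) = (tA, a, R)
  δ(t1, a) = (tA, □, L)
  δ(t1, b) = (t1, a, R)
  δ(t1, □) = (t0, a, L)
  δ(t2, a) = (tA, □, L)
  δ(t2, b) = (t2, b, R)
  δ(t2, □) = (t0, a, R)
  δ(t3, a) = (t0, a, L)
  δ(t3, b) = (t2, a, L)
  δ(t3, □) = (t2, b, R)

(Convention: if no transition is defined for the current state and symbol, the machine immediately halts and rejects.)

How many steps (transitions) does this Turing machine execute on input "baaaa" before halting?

Execution trace:
Initial: [t0]baaaa
Step 1: δ(t0, b) = (t3, □, R) → □[t3]aaaa
Step 2: δ(t3, a) = (t0, a, L) → [t0]□aaaa
Step 3: δ(t0, □) = (tA, a, R) → a[tA]aaaa

The machine reaches the accept state tA and halts.

The machine executed 3 steps before halting.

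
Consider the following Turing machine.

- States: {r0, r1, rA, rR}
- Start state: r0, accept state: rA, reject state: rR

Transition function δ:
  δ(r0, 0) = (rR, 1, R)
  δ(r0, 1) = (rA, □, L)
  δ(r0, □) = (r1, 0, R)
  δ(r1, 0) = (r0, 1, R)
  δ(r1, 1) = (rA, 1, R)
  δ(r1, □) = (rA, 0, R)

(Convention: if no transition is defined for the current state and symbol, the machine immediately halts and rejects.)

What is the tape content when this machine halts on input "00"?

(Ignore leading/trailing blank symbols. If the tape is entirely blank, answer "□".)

Execution trace:
Initial: [r0]00
Step 1: δ(r0, 0) = (rR, 1, R) → 1[rR]0

The machine reaches the reject state rR and halts.

Final tape (ignoring leading/trailing blanks): 10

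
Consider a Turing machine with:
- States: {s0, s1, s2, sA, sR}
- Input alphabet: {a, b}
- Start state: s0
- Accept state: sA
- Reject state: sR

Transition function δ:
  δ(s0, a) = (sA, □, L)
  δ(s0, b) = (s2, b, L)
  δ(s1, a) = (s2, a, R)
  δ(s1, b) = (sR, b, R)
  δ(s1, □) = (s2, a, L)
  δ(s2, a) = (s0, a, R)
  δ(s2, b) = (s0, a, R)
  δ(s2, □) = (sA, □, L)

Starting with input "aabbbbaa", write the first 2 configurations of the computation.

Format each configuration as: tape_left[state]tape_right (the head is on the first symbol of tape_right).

Transitions applied:
Step 1: δ(s0, a) = (sA, □, L)

The first 2 configurations are:
[s0]aabbbbaa ⊢ [sA]□□abbbbaa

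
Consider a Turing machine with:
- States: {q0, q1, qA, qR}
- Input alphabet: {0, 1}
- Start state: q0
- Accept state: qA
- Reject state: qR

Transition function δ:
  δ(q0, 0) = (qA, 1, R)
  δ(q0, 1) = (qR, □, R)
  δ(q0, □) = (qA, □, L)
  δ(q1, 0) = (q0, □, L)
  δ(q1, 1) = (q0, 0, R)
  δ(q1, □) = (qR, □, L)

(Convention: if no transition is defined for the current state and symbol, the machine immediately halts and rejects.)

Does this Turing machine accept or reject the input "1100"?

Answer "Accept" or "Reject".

Execution trace:
Initial: [q0]1100
Step 1: δ(q0, 1) = (qR, □, R) → □[qR]100

The machine reaches the reject state qR and halts.

Answer: Reject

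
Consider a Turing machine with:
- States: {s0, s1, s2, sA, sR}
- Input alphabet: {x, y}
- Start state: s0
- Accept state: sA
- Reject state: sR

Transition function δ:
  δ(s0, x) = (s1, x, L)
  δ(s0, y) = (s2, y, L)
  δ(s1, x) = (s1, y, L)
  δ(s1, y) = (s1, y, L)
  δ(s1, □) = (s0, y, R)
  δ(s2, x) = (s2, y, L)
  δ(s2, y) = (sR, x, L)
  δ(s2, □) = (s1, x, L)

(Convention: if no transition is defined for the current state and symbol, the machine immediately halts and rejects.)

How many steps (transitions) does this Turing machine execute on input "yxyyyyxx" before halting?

Execution trace:
Initial: [s0]yxyyyyxx
Step 1: δ(s0, y) = (s2, y, L) → [s2]□yxyyyyxx
Step 2: δ(s2, □) = (s1, x, L) → [s1]□xyxyyyyxx
Step 3: δ(s1, □) = (s0, y, R) → y[s0]xyxyyyyxx
Step 4: δ(s0, x) = (s1, x, L) → [s1]yxyxyyyyxx
Step 5: δ(s1, y) = (s1, y, L) → [s1]□yxyxyyyyxx
Step 6: δ(s1, □) = (s0, y, R) → y[s0]yxyxyyyyxx
Step 7: δ(s0, y) = (s2, y, L) → [s2]yyxyxyyyyxx
Step 8: δ(s2, y) = (sR, x, L) → [sR]□xyxyxyyyyxx

The machine reaches the reject state sR and halts.

The machine executed 8 steps before halting.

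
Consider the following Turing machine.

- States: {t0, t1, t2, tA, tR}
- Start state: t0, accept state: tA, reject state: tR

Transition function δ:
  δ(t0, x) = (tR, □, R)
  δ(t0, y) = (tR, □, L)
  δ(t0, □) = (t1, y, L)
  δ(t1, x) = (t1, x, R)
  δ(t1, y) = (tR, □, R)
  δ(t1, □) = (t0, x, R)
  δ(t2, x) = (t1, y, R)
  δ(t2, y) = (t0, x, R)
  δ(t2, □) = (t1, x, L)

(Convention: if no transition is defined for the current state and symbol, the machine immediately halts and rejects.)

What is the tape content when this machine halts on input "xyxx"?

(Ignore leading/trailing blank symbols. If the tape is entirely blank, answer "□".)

Execution trace:
Initial: [t0]xyxx
Step 1: δ(t0, x) = (tR, □, R) → □[tR]yxx

The machine reaches the reject state tR and halts.

Final tape (ignoring leading/trailing blanks): yxx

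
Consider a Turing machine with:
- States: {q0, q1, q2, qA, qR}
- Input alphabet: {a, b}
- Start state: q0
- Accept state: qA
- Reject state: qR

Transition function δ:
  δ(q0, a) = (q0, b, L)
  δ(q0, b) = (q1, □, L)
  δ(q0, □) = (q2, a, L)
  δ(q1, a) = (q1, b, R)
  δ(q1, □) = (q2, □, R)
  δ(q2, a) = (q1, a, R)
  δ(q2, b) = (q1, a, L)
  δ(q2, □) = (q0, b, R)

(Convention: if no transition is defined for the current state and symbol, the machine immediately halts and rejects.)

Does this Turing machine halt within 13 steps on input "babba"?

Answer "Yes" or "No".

Execution trace:
Initial: [q0]babba
Step 1: δ(q0, b) = (q1, □, L) → [q1]□□abba
Step 2: δ(q1, □) = (q2, □, R) → □[q2]□abba
Step 3: δ(q2, □) = (q0, b, R) → □b[q0]abba
Step 4: δ(q0, a) = (q0, b, L) → □[q0]bbbba
Step 5: δ(q0, b) = (q1, □, L) → [q1]□□bbba
Step 6: δ(q1, □) = (q2, □, R) → □[q2]□bbba
Step 7: δ(q2, □) = (q0, b, R) → □b[q0]bbba
Step 8: δ(q0, b) = (q1, □, L) → □[q1]b□bba

No transition is defined for δ(q1, b). By convention the machine halts and rejects.
The machine halted after 8 steps (within the 13-step bound).

Answer: Yes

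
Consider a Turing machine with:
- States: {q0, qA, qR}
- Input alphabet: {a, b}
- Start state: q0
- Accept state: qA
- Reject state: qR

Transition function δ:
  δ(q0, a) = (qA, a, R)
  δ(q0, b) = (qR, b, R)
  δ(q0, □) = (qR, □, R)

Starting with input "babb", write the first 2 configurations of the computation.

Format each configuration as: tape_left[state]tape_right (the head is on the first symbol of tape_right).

Transitions applied:
Step 1: δ(q0, b) = (qR, b, R)

The first 2 configurations are:
[q0]babb ⊢ b[qR]abb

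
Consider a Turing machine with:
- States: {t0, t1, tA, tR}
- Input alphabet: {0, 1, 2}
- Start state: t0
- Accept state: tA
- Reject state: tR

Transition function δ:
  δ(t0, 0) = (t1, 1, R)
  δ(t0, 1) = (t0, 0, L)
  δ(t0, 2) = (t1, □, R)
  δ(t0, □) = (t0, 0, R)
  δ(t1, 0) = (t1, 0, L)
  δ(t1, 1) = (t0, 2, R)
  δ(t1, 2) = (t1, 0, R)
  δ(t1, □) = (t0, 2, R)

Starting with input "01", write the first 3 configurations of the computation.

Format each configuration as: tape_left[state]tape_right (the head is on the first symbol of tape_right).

Transitions applied:
Step 1: δ(t0, 0) = (t1, 1, R)
Step 2: δ(t1, 1) = (t0, 2, R)

The first 3 configurations are:
[t0]01 ⊢ 1[t1]1 ⊢ 12[t0]□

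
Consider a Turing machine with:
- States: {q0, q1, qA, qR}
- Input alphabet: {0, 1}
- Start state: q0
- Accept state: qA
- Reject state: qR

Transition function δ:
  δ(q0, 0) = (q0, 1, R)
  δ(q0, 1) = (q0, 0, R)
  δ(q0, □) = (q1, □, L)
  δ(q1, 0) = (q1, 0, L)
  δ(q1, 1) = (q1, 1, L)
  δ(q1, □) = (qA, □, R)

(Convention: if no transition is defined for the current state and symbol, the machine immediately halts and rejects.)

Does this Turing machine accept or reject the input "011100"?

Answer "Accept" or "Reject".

Execution trace:
Initial: [q0]011100
Step 1: δ(q0, 0) = (q0, 1, R) → 1[q0]11100
Step 2: δ(q0, 1) = (q0, 0, R) → 10[q0]1100
Step 3: δ(q0, 1) = (q0, 0, R) → 100[q0]100
Step 4: δ(q0, 1) = (q0, 0, R) → 1000[q0]00
Step 5: δ(q0, 0) = (q0, 1, R) → 10001[q0]0
Step 6: δ(q0, 0) = (q0, 1, R) → 100011[q0]□
Step 7: δ(q0, □) = (q1, □, L) → 10001[q1]1□
Step 8: δ(q1, 1) = (q1, 1, L) → 1000[q1]11□
Step 9: δ(q1, 1) = (q1, 1, L) → 100[q1]011□
Step 10: δ(q1, 0) = (q1, 0, L) → 10[q1]0011□
Step 11: δ(q1, 0) = (q1, 0, L) → 1[q1]00011□
Step 12: δ(q1, 0) = (q1, 0, L) → [q1]100011□
Step 13: δ(q1, 1) = (q1, 1, L) → [q1]□100011□
Step 14: δ(q1, □) = (qA, □, R) → □[qA]100011□

The machine reaches the accept state qA and halts.

Answer: Accept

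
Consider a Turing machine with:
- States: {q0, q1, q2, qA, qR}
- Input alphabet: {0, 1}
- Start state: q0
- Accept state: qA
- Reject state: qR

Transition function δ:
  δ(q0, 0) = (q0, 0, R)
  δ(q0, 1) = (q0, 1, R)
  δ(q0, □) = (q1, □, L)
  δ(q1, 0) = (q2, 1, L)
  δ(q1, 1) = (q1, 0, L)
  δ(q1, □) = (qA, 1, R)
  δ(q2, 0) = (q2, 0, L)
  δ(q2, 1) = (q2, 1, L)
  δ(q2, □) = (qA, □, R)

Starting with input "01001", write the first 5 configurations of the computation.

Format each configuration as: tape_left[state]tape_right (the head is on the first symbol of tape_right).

Transitions applied:
Step 1: δ(q0, 0) = (q0, 0, R)
Step 2: δ(q0, 1) = (q0, 1, R)
Step 3: δ(q0, 0) = (q0, 0, R)
Step 4: δ(q0, 0) = (q0, 0, R)

The first 5 configurations are:
[q0]01001 ⊢ 0[q0]1001 ⊢ 01[q0]001 ⊢ 010[q0]01 ⊢ 0100[q0]1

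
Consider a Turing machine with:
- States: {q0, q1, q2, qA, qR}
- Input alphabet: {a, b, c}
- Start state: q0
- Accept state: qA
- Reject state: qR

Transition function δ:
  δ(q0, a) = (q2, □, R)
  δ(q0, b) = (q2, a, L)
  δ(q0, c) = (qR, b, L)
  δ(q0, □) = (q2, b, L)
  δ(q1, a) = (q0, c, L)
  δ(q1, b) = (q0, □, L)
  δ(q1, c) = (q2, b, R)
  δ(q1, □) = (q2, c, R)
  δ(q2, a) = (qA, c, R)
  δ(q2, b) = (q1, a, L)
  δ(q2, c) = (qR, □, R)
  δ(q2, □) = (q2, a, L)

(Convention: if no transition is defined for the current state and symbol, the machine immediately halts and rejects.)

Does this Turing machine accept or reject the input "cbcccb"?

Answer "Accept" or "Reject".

Execution trace:
Initial: [q0]cbcccb
Step 1: δ(q0, c) = (qR, b, L) → [qR]□bbcccb

The machine reaches the reject state qR and halts.

Answer: Reject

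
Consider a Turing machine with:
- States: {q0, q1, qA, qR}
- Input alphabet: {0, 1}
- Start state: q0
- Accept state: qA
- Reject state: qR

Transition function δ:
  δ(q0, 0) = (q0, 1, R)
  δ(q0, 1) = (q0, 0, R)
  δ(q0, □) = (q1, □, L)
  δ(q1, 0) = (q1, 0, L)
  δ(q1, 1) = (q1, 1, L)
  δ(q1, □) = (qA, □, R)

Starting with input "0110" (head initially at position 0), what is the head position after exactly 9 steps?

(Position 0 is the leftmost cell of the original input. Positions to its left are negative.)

Execution trace (head position shown):
Step 0: [q0]0110  (head at position 0)
Step 1: move right → 1[q0]110  (head at position 1)
Step 2: move right → 10[q0]10  (head at position 2)
Step 3: move right → 100[q0]0  (head at position 3)
Step 4: move right → 1001[q0]□  (head at position 4)
Step 5: move left → 100[q1]1□  (head at position 3)
Step 6: move left → 10[q1]01□  (head at position 2)
Step 7: move left → 1[q1]001□  (head at position 1)
Step 8: move left → [q1]1001□  (head at position 0)
Step 9: move left → [q1]□1001□  (head at position -1)

After 9 steps, the head is at position -1.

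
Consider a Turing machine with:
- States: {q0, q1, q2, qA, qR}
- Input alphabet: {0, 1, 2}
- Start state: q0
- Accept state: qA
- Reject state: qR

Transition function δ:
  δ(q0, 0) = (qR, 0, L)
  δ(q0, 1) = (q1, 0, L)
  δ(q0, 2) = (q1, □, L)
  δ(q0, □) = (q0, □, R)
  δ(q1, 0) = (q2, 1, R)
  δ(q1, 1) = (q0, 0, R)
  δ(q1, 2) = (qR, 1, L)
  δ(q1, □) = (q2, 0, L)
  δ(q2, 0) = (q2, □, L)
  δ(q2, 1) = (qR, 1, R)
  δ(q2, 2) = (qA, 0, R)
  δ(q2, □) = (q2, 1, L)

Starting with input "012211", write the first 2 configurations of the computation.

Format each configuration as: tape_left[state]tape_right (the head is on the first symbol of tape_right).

Transitions applied:
Step 1: δ(q0, 0) = (qR, 0, L)

The first 2 configurations are:
[q0]012211 ⊢ [qR]□012211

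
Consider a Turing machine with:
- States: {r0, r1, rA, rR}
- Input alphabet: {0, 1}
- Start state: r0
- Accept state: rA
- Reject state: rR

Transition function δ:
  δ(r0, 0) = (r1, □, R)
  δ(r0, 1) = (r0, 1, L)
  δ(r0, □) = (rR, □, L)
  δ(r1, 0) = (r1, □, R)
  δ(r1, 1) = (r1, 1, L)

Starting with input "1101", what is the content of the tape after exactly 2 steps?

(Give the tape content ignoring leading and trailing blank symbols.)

Execution trace:
Initial: [r0]1101
Step 1: δ(r0, 1) = (r0, 1, L) → [r0]□1101
Step 2: δ(r0, □) = (rR, □, L) → [rR]□□1101

The machine reaches the reject state rR and halts.

After 2 steps, the tape (ignoring leading/trailing blanks) is: 1101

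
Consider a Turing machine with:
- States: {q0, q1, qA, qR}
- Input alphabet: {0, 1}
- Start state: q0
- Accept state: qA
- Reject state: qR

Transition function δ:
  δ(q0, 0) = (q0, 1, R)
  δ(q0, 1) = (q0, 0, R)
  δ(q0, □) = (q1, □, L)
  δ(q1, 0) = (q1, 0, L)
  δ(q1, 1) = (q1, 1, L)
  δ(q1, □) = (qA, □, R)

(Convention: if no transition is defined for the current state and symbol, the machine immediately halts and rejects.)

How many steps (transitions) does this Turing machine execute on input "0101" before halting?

Execution trace:
Initial: [q0]0101
Step 1: δ(q0, 0) = (q0, 1, R) → 1[q0]101
Step 2: δ(q0, 1) = (q0, 0, R) → 10[q0]01
Step 3: δ(q0, 0) = (q0, 1, R) → 101[q0]1
Step 4: δ(q0, 1) = (q0, 0, R) → 1010[q0]□
Step 5: δ(q0, □) = (q1, □, L) → 101[q1]0□
Step 6: δ(q1, 0) = (q1, 0, L) → 10[q1]10□
Step 7: δ(q1, 1) = (q1, 1, L) → 1[q1]010□
Step 8: δ(q1, 0) = (q1, 0, L) → [q1]1010□
Step 9: δ(q1, 1) = (q1, 1, L) → [q1]□1010□
Step 10: δ(q1, □) = (qA, □, R) → □[qA]1010□

The machine reaches the accept state qA and halts.

The machine executed 10 steps before halting.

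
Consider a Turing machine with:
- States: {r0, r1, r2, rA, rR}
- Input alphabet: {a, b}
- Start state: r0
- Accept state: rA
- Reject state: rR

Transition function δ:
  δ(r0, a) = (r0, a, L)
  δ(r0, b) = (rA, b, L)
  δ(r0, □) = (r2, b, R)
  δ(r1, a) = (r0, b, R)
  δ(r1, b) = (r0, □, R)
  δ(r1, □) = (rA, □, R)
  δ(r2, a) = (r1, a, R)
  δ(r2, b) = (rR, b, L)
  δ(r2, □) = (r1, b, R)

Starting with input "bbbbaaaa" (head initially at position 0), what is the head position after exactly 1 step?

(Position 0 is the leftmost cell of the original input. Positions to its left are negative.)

Execution trace (head position shown):
Step 0: [r0]bbbbaaaa  (head at position 0)
Step 1: move left → [rA]□bbbbaaaa  (head at position -1)

After 1 step, the head is at position -1.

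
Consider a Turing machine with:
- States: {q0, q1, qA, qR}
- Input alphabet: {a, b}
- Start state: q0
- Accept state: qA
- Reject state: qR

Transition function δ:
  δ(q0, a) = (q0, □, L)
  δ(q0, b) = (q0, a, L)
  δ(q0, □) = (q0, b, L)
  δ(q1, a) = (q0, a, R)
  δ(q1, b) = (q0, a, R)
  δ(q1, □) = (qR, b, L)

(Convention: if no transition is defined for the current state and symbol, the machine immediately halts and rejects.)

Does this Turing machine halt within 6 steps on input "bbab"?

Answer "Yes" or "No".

Execution trace:
Initial: [q0]bbab
Step 1: δ(q0, b) = (q0, a, L) → [q0]□abab
Step 2: δ(q0, □) = (q0, b, L) → [q0]□babab
Step 3: δ(q0, □) = (q0, b, L) → [q0]□bbabab
Step 4: δ(q0, □) = (q0, b, L) → [q0]□bbbabab
Step 5: δ(q0, □) = (q0, b, L) → [q0]□bbbbabab
Step 6: δ(q0, □) = (q0, b, L) → [q0]□bbbbbabab

The machine has not reached a halting state after 6 steps.
The machine did not halt within the 6-step bound.

Answer: No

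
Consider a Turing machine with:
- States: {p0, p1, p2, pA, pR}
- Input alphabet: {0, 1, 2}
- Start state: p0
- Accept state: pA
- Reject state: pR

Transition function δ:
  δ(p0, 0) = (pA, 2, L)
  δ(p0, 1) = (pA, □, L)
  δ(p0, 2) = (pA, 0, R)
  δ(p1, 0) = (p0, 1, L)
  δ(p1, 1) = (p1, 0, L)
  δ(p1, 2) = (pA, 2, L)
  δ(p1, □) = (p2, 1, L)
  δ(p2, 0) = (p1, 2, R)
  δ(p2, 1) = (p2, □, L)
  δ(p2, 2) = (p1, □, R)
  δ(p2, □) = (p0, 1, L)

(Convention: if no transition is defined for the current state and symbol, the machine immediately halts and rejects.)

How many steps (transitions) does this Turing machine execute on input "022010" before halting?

Execution trace:
Initial: [p0]022010
Step 1: δ(p0, 0) = (pA, 2, L) → [pA]□222010

The machine reaches the accept state pA and halts.

The machine executed 1 step before halting.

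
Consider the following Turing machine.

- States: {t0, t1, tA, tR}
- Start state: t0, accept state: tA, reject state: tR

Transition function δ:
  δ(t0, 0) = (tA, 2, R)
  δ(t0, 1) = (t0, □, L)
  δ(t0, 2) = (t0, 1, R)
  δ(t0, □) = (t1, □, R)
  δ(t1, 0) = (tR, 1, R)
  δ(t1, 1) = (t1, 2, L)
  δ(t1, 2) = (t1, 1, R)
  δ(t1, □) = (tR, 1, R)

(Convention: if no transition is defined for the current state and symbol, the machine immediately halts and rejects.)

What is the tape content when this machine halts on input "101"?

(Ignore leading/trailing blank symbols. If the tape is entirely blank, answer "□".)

Execution trace:
Initial: [t0]101
Step 1: δ(t0, 1) = (t0, □, L) → [t0]□□01
Step 2: δ(t0, □) = (t1, □, R) → □[t1]□01
Step 3: δ(t1, □) = (tR, 1, R) → □1[tR]01

The machine reaches the reject state tR and halts.

Final tape (ignoring leading/trailing blanks): 101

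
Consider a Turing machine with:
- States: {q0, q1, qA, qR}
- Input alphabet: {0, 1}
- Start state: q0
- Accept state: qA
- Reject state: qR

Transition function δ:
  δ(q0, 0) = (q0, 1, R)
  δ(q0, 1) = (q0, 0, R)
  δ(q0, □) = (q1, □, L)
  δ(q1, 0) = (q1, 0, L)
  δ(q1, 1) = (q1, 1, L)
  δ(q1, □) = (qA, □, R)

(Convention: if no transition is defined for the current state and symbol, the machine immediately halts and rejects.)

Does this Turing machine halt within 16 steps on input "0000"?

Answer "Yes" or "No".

Execution trace:
Initial: [q0]0000
Step 1: δ(q0, 0) = (q0, 1, R) → 1[q0]000
Step 2: δ(q0, 0) = (q0, 1, R) → 11[q0]00
Step 3: δ(q0, 0) = (q0, 1, R) → 111[q0]0
Step 4: δ(q0, 0) = (q0, 1, R) → 1111[q0]□
Step 5: δ(q0, □) = (q1, □, L) → 111[q1]1□
Step 6: δ(q1, 1) = (q1, 1, L) → 11[q1]11□
Step 7: δ(q1, 1) = (q1, 1, L) → 1[q1]111□
Step 8: δ(q1, 1) = (q1, 1, L) → [q1]1111□
Step 9: δ(q1, 1) = (q1, 1, L) → [q1]□1111□
Step 10: δ(q1, □) = (qA, □, R) → □[qA]1111□

The machine reaches the accept state qA and halts.
The machine halted after 10 steps (within the 16-step bound).

Answer: Yes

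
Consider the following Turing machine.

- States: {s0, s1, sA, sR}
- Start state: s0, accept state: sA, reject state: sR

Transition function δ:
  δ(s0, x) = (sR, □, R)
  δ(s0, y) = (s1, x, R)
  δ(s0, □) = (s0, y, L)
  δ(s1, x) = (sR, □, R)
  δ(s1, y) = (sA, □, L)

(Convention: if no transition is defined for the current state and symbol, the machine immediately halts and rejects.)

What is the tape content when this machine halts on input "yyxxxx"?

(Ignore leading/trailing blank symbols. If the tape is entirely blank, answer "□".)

Execution trace:
Initial: [s0]yyxxxx
Step 1: δ(s0, y) = (s1, x, R) → x[s1]yxxxx
Step 2: δ(s1, y) = (sA, □, L) → [sA]x□xxxx

The machine reaches the accept state sA and halts.

Final tape (ignoring leading/trailing blanks): x□xxxx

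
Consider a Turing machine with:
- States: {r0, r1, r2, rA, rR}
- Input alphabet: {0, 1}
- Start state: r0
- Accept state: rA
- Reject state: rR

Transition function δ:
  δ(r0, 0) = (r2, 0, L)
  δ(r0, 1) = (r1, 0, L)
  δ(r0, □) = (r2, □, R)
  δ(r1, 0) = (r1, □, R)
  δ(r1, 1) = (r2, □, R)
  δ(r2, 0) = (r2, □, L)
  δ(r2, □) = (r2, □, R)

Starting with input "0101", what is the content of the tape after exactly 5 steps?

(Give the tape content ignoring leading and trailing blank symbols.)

Execution trace:
Initial: [r0]0101
Step 1: δ(r0, 0) = (r2, 0, L) → [r2]□0101
Step 2: δ(r2, □) = (r2, □, R) → □[r2]0101
Step 3: δ(r2, 0) = (r2, □, L) → [r2]□□101
Step 4: δ(r2, □) = (r2, □, R) → □[r2]□101
Step 5: δ(r2, □) = (r2, □, R) → □□[r2]101

No transition is defined for δ(r2, 1). By convention the machine halts and rejects.

After 5 steps, the tape (ignoring leading/trailing blanks) is: 101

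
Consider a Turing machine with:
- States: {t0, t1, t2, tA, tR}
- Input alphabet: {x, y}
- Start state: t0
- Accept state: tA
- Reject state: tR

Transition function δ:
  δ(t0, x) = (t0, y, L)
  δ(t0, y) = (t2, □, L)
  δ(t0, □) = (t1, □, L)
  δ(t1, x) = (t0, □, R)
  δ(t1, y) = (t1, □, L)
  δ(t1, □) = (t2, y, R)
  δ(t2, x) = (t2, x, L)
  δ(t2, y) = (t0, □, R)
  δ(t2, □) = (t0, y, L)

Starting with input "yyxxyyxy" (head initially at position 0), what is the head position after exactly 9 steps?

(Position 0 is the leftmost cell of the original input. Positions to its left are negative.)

Execution trace (head position shown):
Step 0: [t0]yyxxyyxy  (head at position 0)
Step 1: move left → [t2]□□yxxyyxy  (head at position -1)
Step 2: move left → [t0]□y□yxxyyxy  (head at position -2)
Step 3: move left → [t1]□□y□yxxyyxy  (head at position -3)
Step 4: move right → y[t2]□y□yxxyyxy  (head at position -2)
Step 5: move left → [t0]yyy□yxxyyxy  (head at position -3)
Step 6: move left → [t2]□□yy□yxxyyxy  (head at position -4)
Step 7: move left → [t0]□y□yy□yxxyyxy  (head at position -5)
Step 8: move left → [t1]□□y□yy□yxxyyxy  (head at position -6)
Step 9: move right → y[t2]□y□yy□yxxyyxy  (head at position -5)

After 9 steps, the head is at position -5.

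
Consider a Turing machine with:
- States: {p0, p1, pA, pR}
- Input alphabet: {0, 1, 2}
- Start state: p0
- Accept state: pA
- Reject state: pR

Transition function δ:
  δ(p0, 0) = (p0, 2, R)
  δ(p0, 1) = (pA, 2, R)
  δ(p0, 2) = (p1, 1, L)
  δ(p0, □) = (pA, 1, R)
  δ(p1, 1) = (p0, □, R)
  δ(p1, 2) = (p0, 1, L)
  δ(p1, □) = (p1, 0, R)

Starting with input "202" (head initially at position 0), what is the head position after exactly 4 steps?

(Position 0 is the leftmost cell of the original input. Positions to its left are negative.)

Execution trace (head position shown):
Step 0: [p0]202  (head at position 0)
Step 1: move left → [p1]□102  (head at position -1)
Step 2: move right → 0[p1]102  (head at position 0)
Step 3: move right → 0□[p0]02  (head at position 1)
Step 4: move right → 0□2[p0]2  (head at position 2)

After 4 steps, the head is at position 2.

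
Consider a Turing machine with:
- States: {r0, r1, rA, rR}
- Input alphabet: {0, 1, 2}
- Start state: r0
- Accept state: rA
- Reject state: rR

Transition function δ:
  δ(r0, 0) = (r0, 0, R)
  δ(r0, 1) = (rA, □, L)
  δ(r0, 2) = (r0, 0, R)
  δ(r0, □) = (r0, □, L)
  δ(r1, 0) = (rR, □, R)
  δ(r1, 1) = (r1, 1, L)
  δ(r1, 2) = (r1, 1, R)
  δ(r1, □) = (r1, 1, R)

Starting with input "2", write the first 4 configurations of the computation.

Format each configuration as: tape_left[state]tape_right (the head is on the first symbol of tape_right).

Transitions applied:
Step 1: δ(r0, 2) = (r0, 0, R)
Step 2: δ(r0, □) = (r0, □, L)
Step 3: δ(r0, 0) = (r0, 0, R)

The first 4 configurations are:
[r0]2 ⊢ 0[r0]□ ⊢ [r0]0□ ⊢ 0[r0]□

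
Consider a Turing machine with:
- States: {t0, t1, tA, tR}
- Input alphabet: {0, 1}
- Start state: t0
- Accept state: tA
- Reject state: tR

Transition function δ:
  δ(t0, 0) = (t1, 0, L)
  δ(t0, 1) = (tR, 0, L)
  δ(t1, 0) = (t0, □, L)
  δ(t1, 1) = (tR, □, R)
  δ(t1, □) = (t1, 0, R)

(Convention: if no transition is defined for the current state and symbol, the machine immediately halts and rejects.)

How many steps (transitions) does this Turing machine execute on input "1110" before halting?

Execution trace:
Initial: [t0]1110
Step 1: δ(t0, 1) = (tR, 0, L) → [tR]□0110

The machine reaches the reject state tR and halts.

The machine executed 1 step before halting.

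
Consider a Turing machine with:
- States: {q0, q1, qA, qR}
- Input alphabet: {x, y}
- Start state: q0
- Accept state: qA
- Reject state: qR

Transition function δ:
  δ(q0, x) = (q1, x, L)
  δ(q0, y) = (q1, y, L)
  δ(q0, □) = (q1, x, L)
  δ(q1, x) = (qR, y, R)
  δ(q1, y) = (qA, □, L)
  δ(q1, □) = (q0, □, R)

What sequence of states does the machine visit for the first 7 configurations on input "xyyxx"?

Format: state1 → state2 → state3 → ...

Execution trace:
Initial: [q0]xyyxx
Step 1: δ(q0, x) = (q1, x, L) → [q1]□xyyxx
Step 2: δ(q1, □) = (q0, □, R) → □[q0]xyyxx
Step 3: δ(q0, x) = (q1, x, L) → [q1]□xyyxx
Step 4: δ(q1, □) = (q0, □, R) → □[q0]xyyxx
Step 5: δ(q0, x) = (q1, x, L) → [q1]□xyyxx
Step 6: δ(q1, □) = (q0, □, R) → □[q0]xyyxx

State sequence: q0 → q1 → q0 → q1 → q0 → q1 → q0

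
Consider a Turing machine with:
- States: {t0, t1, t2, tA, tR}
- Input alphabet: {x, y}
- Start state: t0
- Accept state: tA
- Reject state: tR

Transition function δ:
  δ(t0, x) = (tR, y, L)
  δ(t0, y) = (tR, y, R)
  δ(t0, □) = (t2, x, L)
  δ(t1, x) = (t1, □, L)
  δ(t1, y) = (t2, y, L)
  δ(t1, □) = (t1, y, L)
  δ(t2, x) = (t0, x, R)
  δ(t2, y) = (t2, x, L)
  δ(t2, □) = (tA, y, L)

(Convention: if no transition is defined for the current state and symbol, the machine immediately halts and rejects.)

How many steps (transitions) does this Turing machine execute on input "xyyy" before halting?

Execution trace:
Initial: [t0]xyyy
Step 1: δ(t0, x) = (tR, y, L) → [tR]□yyyy

The machine reaches the reject state tR and halts.

The machine executed 1 step before halting.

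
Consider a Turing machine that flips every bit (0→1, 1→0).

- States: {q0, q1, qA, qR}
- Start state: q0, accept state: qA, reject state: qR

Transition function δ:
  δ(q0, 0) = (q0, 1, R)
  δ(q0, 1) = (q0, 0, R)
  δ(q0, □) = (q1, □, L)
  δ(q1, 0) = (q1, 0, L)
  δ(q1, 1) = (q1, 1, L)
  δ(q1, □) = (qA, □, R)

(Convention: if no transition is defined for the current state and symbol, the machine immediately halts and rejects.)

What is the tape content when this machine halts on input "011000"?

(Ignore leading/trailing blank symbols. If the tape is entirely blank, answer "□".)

Execution trace:
Initial: [q0]011000
Step 1: δ(q0, 0) = (q0, 1, R) → 1[q0]11000
Step 2: δ(q0, 1) = (q0, 0, R) → 10[q0]1000
Step 3: δ(q0, 1) = (q0, 0, R) → 100[q0]000
Step 4: δ(q0, 0) = (q0, 1, R) → 1001[q0]00
Step 5: δ(q0, 0) = (q0, 1, R) → 10011[q0]0
Step 6: δ(q0, 0) = (q0, 1, R) → 100111[q0]□
Step 7: δ(q0, □) = (q1, □, L) → 10011[q1]1□
Step 8: δ(q1, 1) = (q1, 1, L) → 1001[q1]11□
Step 9: δ(q1, 1) = (q1, 1, L) → 100[q1]111□
Step 10: δ(q1, 1) = (q1, 1, L) → 10[q1]0111□
Step 11: δ(q1, 0) = (q1, 0, L) → 1[q1]00111□
Step 12: δ(q1, 0) = (q1, 0, L) → [q1]100111□
Step 13: δ(q1, 1) = (q1, 1, L) → [q1]□100111□
Step 14: δ(q1, □) = (qA, □, R) → □[qA]100111□

The machine reaches the accept state qA and halts.

Final tape (ignoring leading/trailing blanks): 100111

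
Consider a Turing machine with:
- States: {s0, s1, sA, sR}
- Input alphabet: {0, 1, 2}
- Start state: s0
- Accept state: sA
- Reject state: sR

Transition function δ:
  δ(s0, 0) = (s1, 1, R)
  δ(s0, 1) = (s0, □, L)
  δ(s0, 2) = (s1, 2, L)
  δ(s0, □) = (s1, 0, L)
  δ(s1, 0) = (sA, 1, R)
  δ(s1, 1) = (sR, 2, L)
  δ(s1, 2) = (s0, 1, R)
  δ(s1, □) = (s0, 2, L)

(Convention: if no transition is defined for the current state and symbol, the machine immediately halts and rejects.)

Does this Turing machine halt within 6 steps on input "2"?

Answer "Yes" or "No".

Execution trace:
Initial: [s0]2
Step 1: δ(s0, 2) = (s1, 2, L) → [s1]□2
Step 2: δ(s1, □) = (s0, 2, L) → [s0]□22
Step 3: δ(s0, □) = (s1, 0, L) → [s1]□022
Step 4: δ(s1, □) = (s0, 2, L) → [s0]□2022
Step 5: δ(s0, □) = (s1, 0, L) → [s1]□02022
Step 6: δ(s1, □) = (s0, 2, L) → [s0]□202022

The machine has not reached a halting state after 6 steps.
The machine did not halt within the 6-step bound.

Answer: No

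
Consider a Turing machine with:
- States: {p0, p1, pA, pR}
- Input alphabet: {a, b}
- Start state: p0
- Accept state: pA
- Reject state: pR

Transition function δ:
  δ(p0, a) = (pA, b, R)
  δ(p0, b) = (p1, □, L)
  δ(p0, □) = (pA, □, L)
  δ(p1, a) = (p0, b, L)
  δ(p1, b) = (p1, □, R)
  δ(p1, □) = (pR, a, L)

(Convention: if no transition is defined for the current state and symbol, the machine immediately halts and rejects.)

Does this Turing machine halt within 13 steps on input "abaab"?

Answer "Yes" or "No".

Execution trace:
Initial: [p0]abaab
Step 1: δ(p0, a) = (pA, b, R) → b[pA]baab

The machine reaches the accept state pA and halts.
The machine halted after 1 step (within the 13-step bound).

Answer: Yes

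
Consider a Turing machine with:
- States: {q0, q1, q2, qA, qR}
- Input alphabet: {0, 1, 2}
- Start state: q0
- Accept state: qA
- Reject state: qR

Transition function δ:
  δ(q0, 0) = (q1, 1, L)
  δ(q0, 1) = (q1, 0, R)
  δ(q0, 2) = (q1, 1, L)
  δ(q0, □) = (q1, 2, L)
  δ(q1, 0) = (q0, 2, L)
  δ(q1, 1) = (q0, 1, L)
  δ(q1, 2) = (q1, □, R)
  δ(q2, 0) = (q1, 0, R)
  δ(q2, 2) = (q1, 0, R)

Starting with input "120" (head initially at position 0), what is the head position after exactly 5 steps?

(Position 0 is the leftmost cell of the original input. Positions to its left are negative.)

Execution trace (head position shown):
Step 0: [q0]120  (head at position 0)
Step 1: move right → 0[q1]20  (head at position 1)
Step 2: move right → 0□[q1]0  (head at position 2)
Step 3: move left → 0[q0]□2  (head at position 1)
Step 4: move left → [q1]022  (head at position 0)
Step 5: move left → [q0]□222  (head at position -1)

After 5 steps, the head is at position -1.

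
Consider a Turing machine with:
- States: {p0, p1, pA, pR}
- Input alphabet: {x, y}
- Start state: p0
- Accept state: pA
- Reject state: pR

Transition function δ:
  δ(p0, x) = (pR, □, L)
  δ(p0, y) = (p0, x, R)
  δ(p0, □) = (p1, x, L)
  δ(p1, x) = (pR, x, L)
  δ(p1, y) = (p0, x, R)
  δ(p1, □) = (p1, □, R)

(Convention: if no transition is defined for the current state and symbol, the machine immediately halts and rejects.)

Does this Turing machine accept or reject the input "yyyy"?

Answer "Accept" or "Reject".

Execution trace:
Initial: [p0]yyyy
Step 1: δ(p0, y) = (p0, x, R) → x[p0]yyy
Step 2: δ(p0, y) = (p0, x, R) → xx[p0]yy
Step 3: δ(p0, y) = (p0, x, R) → xxx[p0]y
Step 4: δ(p0, y) = (p0, x, R) → xxxx[p0]□
Step 5: δ(p0, □) = (p1, x, L) → xxx[p1]xx
Step 6: δ(p1, x) = (pR, x, L) → xx[pR]xxx

The machine reaches the reject state pR and halts.

Answer: Reject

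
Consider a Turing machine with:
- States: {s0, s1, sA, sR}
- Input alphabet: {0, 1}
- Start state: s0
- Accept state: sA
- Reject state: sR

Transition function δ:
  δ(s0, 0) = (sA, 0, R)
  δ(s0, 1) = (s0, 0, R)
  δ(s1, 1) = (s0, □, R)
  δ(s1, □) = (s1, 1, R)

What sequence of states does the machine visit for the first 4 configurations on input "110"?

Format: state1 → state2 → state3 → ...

Execution trace:
Initial: [s0]110
Step 1: δ(s0, 1) = (s0, 0, R) → 0[s0]10
Step 2: δ(s0, 1) = (s0, 0, R) → 00[s0]0
Step 3: δ(s0, 0) = (sA, 0, R) → 000[sA]□

The machine reaches the accept state sA and halts.

State sequence: s0 → s0 → s0 → sA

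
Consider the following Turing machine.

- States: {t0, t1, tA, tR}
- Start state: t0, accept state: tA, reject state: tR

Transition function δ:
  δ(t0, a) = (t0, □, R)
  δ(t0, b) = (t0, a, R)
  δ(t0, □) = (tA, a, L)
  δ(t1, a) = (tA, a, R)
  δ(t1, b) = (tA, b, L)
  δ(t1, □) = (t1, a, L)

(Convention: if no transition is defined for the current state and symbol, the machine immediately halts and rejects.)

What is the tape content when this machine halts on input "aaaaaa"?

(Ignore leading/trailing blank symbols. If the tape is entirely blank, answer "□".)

Execution trace:
Initial: [t0]aaaaaa
Step 1: δ(t0, a) = (t0, □, R) → □[t0]aaaaa
Step 2: δ(t0, a) = (t0, □, R) → □□[t0]aaaa
Step 3: δ(t0, a) = (t0, □, R) → □□□[t0]aaa
Step 4: δ(t0, a) = (t0, □, R) → □□□□[t0]aa
Step 5: δ(t0, a) = (t0, □, R) → □□□□□[t0]a
Step 6: δ(t0, a) = (t0, □, R) → □□□□□□[t0]□
Step 7: δ(t0, □) = (tA, a, L) → □□□□□[tA]□a

The machine reaches the accept state tA and halts.

Final tape (ignoring leading/trailing blanks): a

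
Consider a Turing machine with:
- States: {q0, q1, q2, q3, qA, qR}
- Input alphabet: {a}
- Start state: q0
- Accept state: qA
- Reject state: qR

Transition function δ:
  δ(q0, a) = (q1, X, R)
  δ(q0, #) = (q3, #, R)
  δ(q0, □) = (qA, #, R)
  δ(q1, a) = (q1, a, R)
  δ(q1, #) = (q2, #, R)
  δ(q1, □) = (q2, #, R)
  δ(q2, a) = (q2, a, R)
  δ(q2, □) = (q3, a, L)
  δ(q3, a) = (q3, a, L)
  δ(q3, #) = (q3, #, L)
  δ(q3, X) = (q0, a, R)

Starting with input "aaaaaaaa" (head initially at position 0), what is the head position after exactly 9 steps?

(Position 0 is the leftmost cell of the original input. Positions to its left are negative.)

Execution trace (head position shown):
Step 0: [q0]aaaaaaaa  (head at position 0)
Step 1: move right → X[q1]aaaaaaa  (head at position 1)
Step 2: move right → Xa[q1]aaaaaa  (head at position 2)
Step 3: move right → Xaa[q1]aaaaa  (head at position 3)
Step 4: move right → Xaaa[q1]aaaa  (head at position 4)
Step 5: move right → Xaaaa[q1]aaa  (head at position 5)
Step 6: move right → Xaaaaa[q1]aa  (head at position 6)
Step 7: move right → Xaaaaaa[q1]a  (head at position 7)
Step 8: move right → Xaaaaaaa[q1]□  (head at position 8)
Step 9: move right → Xaaaaaaa#[q2]□  (head at position 9)

After 9 steps, the head is at position 9.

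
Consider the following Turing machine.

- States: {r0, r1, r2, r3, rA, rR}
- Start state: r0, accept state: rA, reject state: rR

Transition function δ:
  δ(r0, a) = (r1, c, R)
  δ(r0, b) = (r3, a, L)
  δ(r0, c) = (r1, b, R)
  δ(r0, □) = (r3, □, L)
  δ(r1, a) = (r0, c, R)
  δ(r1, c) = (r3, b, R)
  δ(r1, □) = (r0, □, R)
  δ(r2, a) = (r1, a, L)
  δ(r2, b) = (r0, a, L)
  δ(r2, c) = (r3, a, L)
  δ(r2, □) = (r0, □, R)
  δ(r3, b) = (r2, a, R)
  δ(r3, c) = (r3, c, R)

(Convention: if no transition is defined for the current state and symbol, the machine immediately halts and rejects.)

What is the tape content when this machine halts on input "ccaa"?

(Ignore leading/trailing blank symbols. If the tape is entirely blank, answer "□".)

Execution trace:
Initial: [r0]ccaa
Step 1: δ(r0, c) = (r1, b, R) → b[r1]caa
Step 2: δ(r1, c) = (r3, b, R) → bb[r3]aa

No transition is defined for δ(r3, a). By convention the machine halts and rejects.

Final tape (ignoring leading/trailing blanks): bbaa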